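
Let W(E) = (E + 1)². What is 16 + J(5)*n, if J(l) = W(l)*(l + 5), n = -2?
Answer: -704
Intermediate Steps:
W(E) = (1 + E)²
J(l) = (1 + l)²*(5 + l) (J(l) = (1 + l)²*(l + 5) = (1 + l)²*(5 + l))
16 + J(5)*n = 16 + ((1 + 5)²*(5 + 5))*(-2) = 16 + (6²*10)*(-2) = 16 + (36*10)*(-2) = 16 + 360*(-2) = 16 - 720 = -704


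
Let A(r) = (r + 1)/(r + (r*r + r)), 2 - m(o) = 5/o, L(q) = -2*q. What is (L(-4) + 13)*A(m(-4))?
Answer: 68/13 ≈ 5.2308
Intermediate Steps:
m(o) = 2 - 5/o
A(r) = (1 + r)/(r² + 2*r) (A(r) = (1 + r)/(r + (r² + r)) = (1 + r)/(r + (r + r²)) = (1 + r)/(r² + 2*r))
(L(-4) + 13)*A(m(-4)) = (-2*(-4) + 13)*((1 + (2 - 5/(-4)))/((2 - 5/(-4))*(2 + (2 - 5/(-4))))) = (8 + 13)*((1 + (2 - 5*(-¼)))/((2 - 5*(-¼))*(2 + (2 - 5*(-¼))))) = 21*((1 + (2 + 5/4))/((2 + 5/4)*(2 + (2 + 5/4)))) = 21*((1 + 13/4)/((13/4)*(2 + 13/4))) = 21*((4/13)*(17/4)/(21/4)) = 21*((4/13)*(4/21)*(17/4)) = 21*(68/273) = 68/13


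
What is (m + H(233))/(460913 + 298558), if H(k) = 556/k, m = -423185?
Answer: -32867183/58985581 ≈ -0.55721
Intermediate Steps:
(m + H(233))/(460913 + 298558) = (-423185 + 556/233)/(460913 + 298558) = (-423185 + 556*(1/233))/759471 = (-423185 + 556/233)*(1/759471) = -98601549/233*1/759471 = -32867183/58985581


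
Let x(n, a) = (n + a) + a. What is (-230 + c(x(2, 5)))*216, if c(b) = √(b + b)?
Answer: -49680 + 432*√6 ≈ -48622.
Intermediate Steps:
x(n, a) = n + 2*a (x(n, a) = (a + n) + a = n + 2*a)
c(b) = √2*√b (c(b) = √(2*b) = √2*√b)
(-230 + c(x(2, 5)))*216 = (-230 + √2*√(2 + 2*5))*216 = (-230 + √2*√(2 + 10))*216 = (-230 + √2*√12)*216 = (-230 + √2*(2*√3))*216 = (-230 + 2*√6)*216 = -49680 + 432*√6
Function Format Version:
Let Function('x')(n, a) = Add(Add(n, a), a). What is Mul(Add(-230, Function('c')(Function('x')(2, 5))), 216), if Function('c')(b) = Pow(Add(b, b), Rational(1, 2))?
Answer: Add(-49680, Mul(432, Pow(6, Rational(1, 2)))) ≈ -48622.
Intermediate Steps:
Function('x')(n, a) = Add(n, Mul(2, a)) (Function('x')(n, a) = Add(Add(a, n), a) = Add(n, Mul(2, a)))
Function('c')(b) = Mul(Pow(2, Rational(1, 2)), Pow(b, Rational(1, 2))) (Function('c')(b) = Pow(Mul(2, b), Rational(1, 2)) = Mul(Pow(2, Rational(1, 2)), Pow(b, Rational(1, 2))))
Mul(Add(-230, Function('c')(Function('x')(2, 5))), 216) = Mul(Add(-230, Mul(Pow(2, Rational(1, 2)), Pow(Add(2, Mul(2, 5)), Rational(1, 2)))), 216) = Mul(Add(-230, Mul(Pow(2, Rational(1, 2)), Pow(Add(2, 10), Rational(1, 2)))), 216) = Mul(Add(-230, Mul(Pow(2, Rational(1, 2)), Pow(12, Rational(1, 2)))), 216) = Mul(Add(-230, Mul(Pow(2, Rational(1, 2)), Mul(2, Pow(3, Rational(1, 2))))), 216) = Mul(Add(-230, Mul(2, Pow(6, Rational(1, 2)))), 216) = Add(-49680, Mul(432, Pow(6, Rational(1, 2))))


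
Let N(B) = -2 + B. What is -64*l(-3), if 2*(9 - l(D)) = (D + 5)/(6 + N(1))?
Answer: -2816/5 ≈ -563.20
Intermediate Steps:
l(D) = 17/2 - D/10 (l(D) = 9 - (D + 5)/(2*(6 + (-2 + 1))) = 9 - (5 + D)/(2*(6 - 1)) = 9 - (5 + D)/(2*5) = 9 - (1 + D/5)/2 = 9 + (-½ - D/10) = 17/2 - D/10)
-64*l(-3) = -64*(17/2 - ⅒*(-3)) = -64*(17/2 + 3/10) = -64*44/5 = -2816/5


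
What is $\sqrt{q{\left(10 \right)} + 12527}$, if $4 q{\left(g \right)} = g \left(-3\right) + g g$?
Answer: $\frac{\sqrt{50178}}{2} \approx 112.0$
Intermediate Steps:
$q{\left(g \right)} = - \frac{3 g}{4} + \frac{g^{2}}{4}$ ($q{\left(g \right)} = \frac{g \left(-3\right) + g g}{4} = \frac{- 3 g + g^{2}}{4} = \frac{g^{2} - 3 g}{4} = - \frac{3 g}{4} + \frac{g^{2}}{4}$)
$\sqrt{q{\left(10 \right)} + 12527} = \sqrt{\frac{1}{4} \cdot 10 \left(-3 + 10\right) + 12527} = \sqrt{\frac{1}{4} \cdot 10 \cdot 7 + 12527} = \sqrt{\frac{35}{2} + 12527} = \sqrt{\frac{25089}{2}} = \frac{\sqrt{50178}}{2}$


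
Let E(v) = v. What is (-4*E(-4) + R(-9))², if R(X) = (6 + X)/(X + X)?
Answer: 9409/36 ≈ 261.36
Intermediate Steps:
R(X) = (6 + X)/(2*X) (R(X) = (6 + X)/((2*X)) = (6 + X)*(1/(2*X)) = (6 + X)/(2*X))
(-4*E(-4) + R(-9))² = (-4*(-4) + (½)*(6 - 9)/(-9))² = (16 + (½)*(-⅑)*(-3))² = (16 + ⅙)² = (97/6)² = 9409/36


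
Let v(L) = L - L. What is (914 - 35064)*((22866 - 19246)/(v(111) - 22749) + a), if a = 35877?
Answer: -27871940939950/22749 ≈ -1.2252e+9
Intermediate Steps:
v(L) = 0
(914 - 35064)*((22866 - 19246)/(v(111) - 22749) + a) = (914 - 35064)*((22866 - 19246)/(0 - 22749) + 35877) = -34150*(3620/(-22749) + 35877) = -34150*(3620*(-1/22749) + 35877) = -34150*(-3620/22749 + 35877) = -34150*816162253/22749 = -27871940939950/22749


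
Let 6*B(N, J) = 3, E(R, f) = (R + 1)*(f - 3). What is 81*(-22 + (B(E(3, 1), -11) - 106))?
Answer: -20655/2 ≈ -10328.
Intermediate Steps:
E(R, f) = (1 + R)*(-3 + f)
B(N, J) = 1/2 (B(N, J) = (1/6)*3 = 1/2)
81*(-22 + (B(E(3, 1), -11) - 106)) = 81*(-22 + (1/2 - 106)) = 81*(-22 - 211/2) = 81*(-255/2) = -20655/2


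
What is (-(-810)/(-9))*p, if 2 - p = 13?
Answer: 990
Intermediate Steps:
p = -11 (p = 2 - 1*13 = 2 - 13 = -11)
(-(-810)/(-9))*p = -(-810)/(-9)*(-11) = -(-810)*(-1)/9*(-11) = -18*5*(-11) = -90*(-11) = 990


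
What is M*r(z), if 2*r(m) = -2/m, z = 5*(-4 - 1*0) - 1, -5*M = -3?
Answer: 1/35 ≈ 0.028571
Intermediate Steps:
M = ⅗ (M = -⅕*(-3) = ⅗ ≈ 0.60000)
z = -21 (z = 5*(-4 + 0) - 1 = 5*(-4) - 1 = -20 - 1 = -21)
r(m) = -1/m (r(m) = (-2/m)/2 = -1/m)
M*r(z) = 3*(-1/(-21))/5 = 3*(-1*(-1/21))/5 = (⅗)*(1/21) = 1/35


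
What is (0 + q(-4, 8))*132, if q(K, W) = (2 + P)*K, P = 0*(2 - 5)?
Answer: -1056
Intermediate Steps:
P = 0 (P = 0*(-3) = 0)
q(K, W) = 2*K (q(K, W) = (2 + 0)*K = 2*K)
(0 + q(-4, 8))*132 = (0 + 2*(-4))*132 = (0 - 8)*132 = -8*132 = -1056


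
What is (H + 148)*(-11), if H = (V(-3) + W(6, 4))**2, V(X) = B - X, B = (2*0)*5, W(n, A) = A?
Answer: -2167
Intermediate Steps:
B = 0 (B = 0*5 = 0)
V(X) = -X (V(X) = 0 - X = -X)
H = 49 (H = (-1*(-3) + 4)**2 = (3 + 4)**2 = 7**2 = 49)
(H + 148)*(-11) = (49 + 148)*(-11) = 197*(-11) = -2167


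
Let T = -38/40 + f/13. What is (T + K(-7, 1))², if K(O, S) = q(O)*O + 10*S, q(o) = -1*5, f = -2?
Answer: 130256569/67600 ≈ 1926.9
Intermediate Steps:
q(o) = -5
K(O, S) = -5*O + 10*S
T = -287/260 (T = -38/40 - 2/13 = -38*1/40 - 2*1/13 = -19/20 - 2/13 = -287/260 ≈ -1.1038)
(T + K(-7, 1))² = (-287/260 + (-5*(-7) + 10*1))² = (-287/260 + (35 + 10))² = (-287/260 + 45)² = (11413/260)² = 130256569/67600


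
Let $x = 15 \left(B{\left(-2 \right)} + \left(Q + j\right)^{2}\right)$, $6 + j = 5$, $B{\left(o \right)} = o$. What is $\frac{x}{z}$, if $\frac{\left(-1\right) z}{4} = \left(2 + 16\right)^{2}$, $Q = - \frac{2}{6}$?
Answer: $\frac{5}{1944} \approx 0.002572$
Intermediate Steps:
$j = -1$ ($j = -6 + 5 = -1$)
$Q = - \frac{1}{3}$ ($Q = \left(-2\right) \frac{1}{6} = - \frac{1}{3} \approx -0.33333$)
$x = - \frac{10}{3}$ ($x = 15 \left(-2 + \left(- \frac{1}{3} - 1\right)^{2}\right) = 15 \left(-2 + \left(- \frac{4}{3}\right)^{2}\right) = 15 \left(-2 + \frac{16}{9}\right) = 15 \left(- \frac{2}{9}\right) = - \frac{10}{3} \approx -3.3333$)
$z = -1296$ ($z = - 4 \left(2 + 16\right)^{2} = - 4 \cdot 18^{2} = \left(-4\right) 324 = -1296$)
$\frac{x}{z} = - \frac{10}{3 \left(-1296\right)} = \left(- \frac{10}{3}\right) \left(- \frac{1}{1296}\right) = \frac{5}{1944}$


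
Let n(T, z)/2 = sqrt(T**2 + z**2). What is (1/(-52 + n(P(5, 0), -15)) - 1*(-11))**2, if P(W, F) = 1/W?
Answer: 30598007767/254206152 - 618445*sqrt(5626)/127103076 ≈ 120.00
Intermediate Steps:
n(T, z) = 2*sqrt(T**2 + z**2)
(1/(-52 + n(P(5, 0), -15)) - 1*(-11))**2 = (1/(-52 + 2*sqrt((1/5)**2 + (-15)**2)) - 1*(-11))**2 = (1/(-52 + 2*sqrt((1/5)**2 + 225)) + 11)**2 = (1/(-52 + 2*sqrt(1/25 + 225)) + 11)**2 = (1/(-52 + 2*sqrt(5626/25)) + 11)**2 = (1/(-52 + 2*(sqrt(5626)/5)) + 11)**2 = (1/(-52 + 2*sqrt(5626)/5) + 11)**2 = (11 + 1/(-52 + 2*sqrt(5626)/5))**2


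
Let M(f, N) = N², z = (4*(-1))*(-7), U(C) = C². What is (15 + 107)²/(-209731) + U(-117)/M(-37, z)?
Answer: 2859338603/164429104 ≈ 17.389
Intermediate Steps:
z = 28 (z = -4*(-7) = 28)
(15 + 107)²/(-209731) + U(-117)/M(-37, z) = (15 + 107)²/(-209731) + (-117)²/(28²) = 122²*(-1/209731) + 13689/784 = 14884*(-1/209731) + 13689*(1/784) = -14884/209731 + 13689/784 = 2859338603/164429104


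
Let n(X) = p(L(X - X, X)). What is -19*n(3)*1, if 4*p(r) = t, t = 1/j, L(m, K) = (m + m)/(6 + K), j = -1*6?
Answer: 19/24 ≈ 0.79167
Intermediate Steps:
j = -6
L(m, K) = 2*m/(6 + K) (L(m, K) = (2*m)/(6 + K) = 2*m/(6 + K))
t = -⅙ (t = 1/(-6) = -⅙ ≈ -0.16667)
p(r) = -1/24 (p(r) = (¼)*(-⅙) = -1/24)
n(X) = -1/24
-19*n(3)*1 = -19*(-1/24)*1 = (19/24)*1 = 19/24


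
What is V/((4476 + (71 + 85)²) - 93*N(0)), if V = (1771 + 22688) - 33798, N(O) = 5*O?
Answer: -3113/9604 ≈ -0.32414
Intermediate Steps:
V = -9339 (V = 24459 - 33798 = -9339)
V/((4476 + (71 + 85)²) - 93*N(0)) = -9339/((4476 + (71 + 85)²) - 465*0) = -9339/((4476 + 156²) - 93*0) = -9339/((4476 + 24336) + 0) = -9339/(28812 + 0) = -9339/28812 = -9339*1/28812 = -3113/9604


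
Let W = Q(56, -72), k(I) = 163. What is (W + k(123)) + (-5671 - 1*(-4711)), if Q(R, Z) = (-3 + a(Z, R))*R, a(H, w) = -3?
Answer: -1133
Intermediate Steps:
Q(R, Z) = -6*R (Q(R, Z) = (-3 - 3)*R = -6*R)
W = -336 (W = -6*56 = -336)
(W + k(123)) + (-5671 - 1*(-4711)) = (-336 + 163) + (-5671 - 1*(-4711)) = -173 + (-5671 + 4711) = -173 - 960 = -1133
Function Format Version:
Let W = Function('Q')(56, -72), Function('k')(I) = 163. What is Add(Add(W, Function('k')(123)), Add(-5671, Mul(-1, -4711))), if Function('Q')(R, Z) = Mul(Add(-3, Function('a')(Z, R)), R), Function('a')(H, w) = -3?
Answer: -1133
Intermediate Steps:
Function('Q')(R, Z) = Mul(-6, R) (Function('Q')(R, Z) = Mul(Add(-3, -3), R) = Mul(-6, R))
W = -336 (W = Mul(-6, 56) = -336)
Add(Add(W, Function('k')(123)), Add(-5671, Mul(-1, -4711))) = Add(Add(-336, 163), Add(-5671, Mul(-1, -4711))) = Add(-173, Add(-5671, 4711)) = Add(-173, -960) = -1133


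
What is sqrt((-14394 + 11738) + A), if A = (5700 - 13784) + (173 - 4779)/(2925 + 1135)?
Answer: I*sqrt(903329410)/290 ≈ 103.64*I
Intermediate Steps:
A = -2344689/290 (A = -8084 - 4606/4060 = -8084 - 4606*1/4060 = -8084 - 329/290 = -2344689/290 ≈ -8085.1)
sqrt((-14394 + 11738) + A) = sqrt((-14394 + 11738) - 2344689/290) = sqrt(-2656 - 2344689/290) = sqrt(-3114929/290) = I*sqrt(903329410)/290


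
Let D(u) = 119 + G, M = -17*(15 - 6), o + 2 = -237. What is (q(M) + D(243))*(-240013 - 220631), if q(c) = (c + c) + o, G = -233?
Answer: 303564396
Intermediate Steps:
o = -239 (o = -2 - 237 = -239)
M = -153 (M = -17*9 = -153)
q(c) = -239 + 2*c (q(c) = (c + c) - 239 = 2*c - 239 = -239 + 2*c)
D(u) = -114 (D(u) = 119 - 233 = -114)
(q(M) + D(243))*(-240013 - 220631) = ((-239 + 2*(-153)) - 114)*(-240013 - 220631) = ((-239 - 306) - 114)*(-460644) = (-545 - 114)*(-460644) = -659*(-460644) = 303564396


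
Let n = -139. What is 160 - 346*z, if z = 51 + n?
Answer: 30608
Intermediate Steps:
z = -88 (z = 51 - 139 = -88)
160 - 346*z = 160 - 346*(-88) = 160 + 30448 = 30608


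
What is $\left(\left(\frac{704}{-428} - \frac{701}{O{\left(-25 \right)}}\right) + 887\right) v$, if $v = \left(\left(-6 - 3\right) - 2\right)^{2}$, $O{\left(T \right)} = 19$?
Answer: $\frac{208715320}{2033} \approx 1.0266 \cdot 10^{5}$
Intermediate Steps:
$v = 121$ ($v = \left(-9 - 2\right)^{2} = \left(-11\right)^{2} = 121$)
$\left(\left(\frac{704}{-428} - \frac{701}{O{\left(-25 \right)}}\right) + 887\right) v = \left(\left(\frac{704}{-428} - \frac{701}{19}\right) + 887\right) 121 = \left(\left(704 \left(- \frac{1}{428}\right) - \frac{701}{19}\right) + 887\right) 121 = \left(\left(- \frac{176}{107} - \frac{701}{19}\right) + 887\right) 121 = \left(- \frac{78351}{2033} + 887\right) 121 = \frac{1724920}{2033} \cdot 121 = \frac{208715320}{2033}$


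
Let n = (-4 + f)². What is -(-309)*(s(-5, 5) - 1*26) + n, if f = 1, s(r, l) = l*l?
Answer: -300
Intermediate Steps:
s(r, l) = l²
n = 9 (n = (-4 + 1)² = (-3)² = 9)
-(-309)*(s(-5, 5) - 1*26) + n = -(-309)*(5² - 1*26) + 9 = -(-309)*(25 - 26) + 9 = -(-309)*(-1) + 9 = -103*3 + 9 = -309 + 9 = -300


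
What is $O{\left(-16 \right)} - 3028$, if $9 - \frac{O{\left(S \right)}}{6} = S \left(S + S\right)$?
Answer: $-6046$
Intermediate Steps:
$O{\left(S \right)} = 54 - 12 S^{2}$ ($O{\left(S \right)} = 54 - 6 S \left(S + S\right) = 54 - 6 S 2 S = 54 - 6 \cdot 2 S^{2} = 54 - 12 S^{2}$)
$O{\left(-16 \right)} - 3028 = \left(54 - 12 \left(-16\right)^{2}\right) - 3028 = \left(54 - 3072\right) - 3028 = -3018 - 3028 = -6046$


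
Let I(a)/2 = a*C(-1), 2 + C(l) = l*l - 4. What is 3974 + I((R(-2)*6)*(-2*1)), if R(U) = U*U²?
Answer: 3014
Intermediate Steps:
R(U) = U³
C(l) = -6 + l² (C(l) = -2 + (l*l - 4) = -2 + (l² - 4) = -2 + (-4 + l²) = -6 + l²)
I(a) = -10*a (I(a) = 2*(a*(-6 + (-1)²)) = 2*(a*(-6 + 1)) = 2*(a*(-5)) = 2*(-5*a) = -10*a)
3974 + I((R(-2)*6)*(-2*1)) = 3974 - 10*(-2)³*6*(-2*1) = 3974 - 10*(-8*6)*(-2) = 3974 - (-480)*(-2) = 3974 - 10*96 = 3974 - 960 = 3014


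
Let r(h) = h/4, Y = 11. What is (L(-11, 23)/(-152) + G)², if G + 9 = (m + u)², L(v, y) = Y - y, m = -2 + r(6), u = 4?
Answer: 64009/5776 ≈ 11.082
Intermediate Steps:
r(h) = h/4 (r(h) = h*(¼) = h/4)
m = -½ (m = -2 + (¼)*6 = -2 + 3/2 = -½ ≈ -0.50000)
L(v, y) = 11 - y
G = 13/4 (G = -9 + (-½ + 4)² = -9 + (7/2)² = -9 + 49/4 = 13/4 ≈ 3.2500)
(L(-11, 23)/(-152) + G)² = ((11 - 1*23)/(-152) + 13/4)² = ((11 - 23)*(-1/152) + 13/4)² = (-12*(-1/152) + 13/4)² = (3/38 + 13/4)² = (253/76)² = 64009/5776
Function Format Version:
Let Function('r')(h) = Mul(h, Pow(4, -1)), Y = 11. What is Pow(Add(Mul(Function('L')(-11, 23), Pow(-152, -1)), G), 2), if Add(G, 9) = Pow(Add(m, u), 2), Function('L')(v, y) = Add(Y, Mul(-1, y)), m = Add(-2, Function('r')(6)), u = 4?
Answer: Rational(64009, 5776) ≈ 11.082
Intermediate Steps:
Function('r')(h) = Mul(Rational(1, 4), h) (Function('r')(h) = Mul(h, Rational(1, 4)) = Mul(Rational(1, 4), h))
m = Rational(-1, 2) (m = Add(-2, Mul(Rational(1, 4), 6)) = Add(-2, Rational(3, 2)) = Rational(-1, 2) ≈ -0.50000)
Function('L')(v, y) = Add(11, Mul(-1, y))
G = Rational(13, 4) (G = Add(-9, Pow(Add(Rational(-1, 2), 4), 2)) = Add(-9, Pow(Rational(7, 2), 2)) = Add(-9, Rational(49, 4)) = Rational(13, 4) ≈ 3.2500)
Pow(Add(Mul(Function('L')(-11, 23), Pow(-152, -1)), G), 2) = Pow(Add(Mul(Add(11, Mul(-1, 23)), Pow(-152, -1)), Rational(13, 4)), 2) = Pow(Add(Mul(Add(11, -23), Rational(-1, 152)), Rational(13, 4)), 2) = Pow(Add(Mul(-12, Rational(-1, 152)), Rational(13, 4)), 2) = Pow(Add(Rational(3, 38), Rational(13, 4)), 2) = Pow(Rational(253, 76), 2) = Rational(64009, 5776)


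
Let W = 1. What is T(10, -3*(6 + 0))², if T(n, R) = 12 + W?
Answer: 169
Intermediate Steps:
T(n, R) = 13 (T(n, R) = 12 + 1 = 13)
T(10, -3*(6 + 0))² = 13² = 169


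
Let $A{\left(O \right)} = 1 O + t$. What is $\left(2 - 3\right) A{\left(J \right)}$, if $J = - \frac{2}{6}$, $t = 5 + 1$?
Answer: $- \frac{17}{3} \approx -5.6667$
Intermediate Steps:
$t = 6$
$J = - \frac{1}{3}$ ($J = \left(-2\right) \frac{1}{6} = - \frac{1}{3} \approx -0.33333$)
$A{\left(O \right)} = 6 + O$ ($A{\left(O \right)} = 1 O + 6 = O + 6 = 6 + O$)
$\left(2 - 3\right) A{\left(J \right)} = \left(2 - 3\right) \left(6 - \frac{1}{3}\right) = \left(2 - 3\right) \frac{17}{3} = \left(-1\right) \frac{17}{3} = - \frac{17}{3}$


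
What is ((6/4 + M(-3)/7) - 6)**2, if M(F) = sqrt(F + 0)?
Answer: 3957/196 - 9*I*sqrt(3)/7 ≈ 20.189 - 2.2269*I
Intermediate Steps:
M(F) = sqrt(F)
((6/4 + M(-3)/7) - 6)**2 = ((6/4 + sqrt(-3)/7) - 6)**2 = ((6*(1/4) + (I*sqrt(3))*(1/7)) - 6)**2 = ((3/2 + I*sqrt(3)/7) - 6)**2 = (-9/2 + I*sqrt(3)/7)**2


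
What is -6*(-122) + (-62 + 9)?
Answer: 679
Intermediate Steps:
-6*(-122) + (-62 + 9) = 732 - 53 = 679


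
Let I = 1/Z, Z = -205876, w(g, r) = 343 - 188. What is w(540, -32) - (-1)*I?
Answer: 31910779/205876 ≈ 155.00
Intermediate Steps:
w(g, r) = 155
I = -1/205876 (I = 1/(-205876) = -1/205876 ≈ -4.8573e-6)
w(540, -32) - (-1)*I = 155 - (-1)*(-1)/205876 = 155 - 1*1/205876 = 155 - 1/205876 = 31910779/205876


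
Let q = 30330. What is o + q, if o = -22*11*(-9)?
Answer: 32508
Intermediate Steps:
o = 2178 (o = -242*(-9) = 2178)
o + q = 2178 + 30330 = 32508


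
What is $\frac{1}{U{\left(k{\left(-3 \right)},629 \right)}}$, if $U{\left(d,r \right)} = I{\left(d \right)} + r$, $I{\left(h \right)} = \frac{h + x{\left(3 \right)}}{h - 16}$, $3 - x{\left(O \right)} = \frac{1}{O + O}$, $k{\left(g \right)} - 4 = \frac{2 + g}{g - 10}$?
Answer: $\frac{930}{584431} \approx 0.0015913$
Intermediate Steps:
$k{\left(g \right)} = 4 + \frac{2 + g}{-10 + g}$ ($k{\left(g \right)} = 4 + \frac{2 + g}{g - 10} = 4 + \frac{2 + g}{-10 + g}$)
$x{\left(O \right)} = 3 - \frac{1}{2 O}$ ($x{\left(O \right)} = 3 - \frac{1}{O + O} = 3 - \frac{1}{2 O}$)
$I{\left(h \right)} = \frac{\frac{17}{6} + h}{-16 + h}$ ($I{\left(h \right)} = \frac{h + \left(3 - \frac{1}{2 \cdot 3}\right)}{h - 16} = \frac{h + \left(3 - \frac{1}{6}\right)}{-16 + h} = \frac{h + \frac{17}{6}}{-16 + h} = \frac{\frac{17}{6} + h}{-16 + h}$)
$U{\left(d,r \right)} = r + \frac{\frac{17}{6} + d}{-16 + d}$ ($U{\left(d,r \right)} = \frac{\frac{17}{6} + d}{-16 + d} + r = r + \frac{\frac{17}{6} + d}{-16 + d}$)
$\frac{1}{U{\left(k{\left(-3 \right)},629 \right)}} = \frac{1}{\frac{1}{-16 + \frac{-38 + 5 \left(-3\right)}{-10 - 3}} \left(\frac{17}{6} + \frac{-38 + 5 \left(-3\right)}{-10 - 3} + 629 \left(-16 + \frac{-38 + 5 \left(-3\right)}{-10 - 3}\right)\right)} = \frac{1}{\frac{1}{-16 + \frac{-38 - 15}{-13}} \left(\frac{17}{6} + \frac{-38 - 15}{-13} + 629 \left(-16 + \frac{-38 - 15}{-13}\right)\right)} = \frac{1}{\frac{1}{-16 - - \frac{53}{13}} \left(\frac{17}{6} - - \frac{53}{13} + 629 \left(-16 - - \frac{53}{13}\right)\right)} = \frac{1}{\frac{1}{-16 + \frac{53}{13}} \left(\frac{17}{6} + \frac{53}{13} + 629 \left(-16 + \frac{53}{13}\right)\right)} = \frac{1}{\frac{1}{- \frac{155}{13}} \left(\frac{17}{6} + \frac{53}{13} + 629 \left(- \frac{155}{13}\right)\right)} = \frac{1}{\left(- \frac{13}{155}\right) \left(\frac{17}{6} + \frac{53}{13} - \frac{97495}{13}\right)} = \frac{1}{\left(- \frac{13}{155}\right) \left(- \frac{584431}{78}\right)} = \frac{1}{\frac{584431}{930}} = \frac{930}{584431}$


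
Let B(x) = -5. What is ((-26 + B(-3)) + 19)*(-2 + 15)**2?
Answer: -2028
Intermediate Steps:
((-26 + B(-3)) + 19)*(-2 + 15)**2 = ((-26 - 5) + 19)*(-2 + 15)**2 = (-31 + 19)*13**2 = -12*169 = -2028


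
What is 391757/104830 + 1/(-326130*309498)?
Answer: 790852256887387/211623639372684 ≈ 3.7371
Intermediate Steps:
391757/104830 + 1/(-326130*309498) = 391757*(1/104830) - 1/326130*1/309498 = 391757/104830 - 1/100936582740 = 790852256887387/211623639372684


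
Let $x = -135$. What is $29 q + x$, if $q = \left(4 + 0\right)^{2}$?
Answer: $329$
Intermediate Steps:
$q = 16$ ($q = 4^{2} = 16$)
$29 q + x = 29 \cdot 16 - 135 = 464 - 135 = 329$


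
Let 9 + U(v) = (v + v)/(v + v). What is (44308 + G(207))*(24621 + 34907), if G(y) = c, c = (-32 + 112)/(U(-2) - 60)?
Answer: 44837442048/17 ≈ 2.6375e+9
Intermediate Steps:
U(v) = -8 (U(v) = -9 + (v + v)/(v + v) = -9 + (2*v)/((2*v)) = -9 + (2*v)*(1/(2*v)) = -9 + 1 = -8)
c = -20/17 (c = (-32 + 112)/(-8 - 60) = 80/(-68) = 80*(-1/68) = -20/17 ≈ -1.1765)
G(y) = -20/17
(44308 + G(207))*(24621 + 34907) = (44308 - 20/17)*(24621 + 34907) = (753216/17)*59528 = 44837442048/17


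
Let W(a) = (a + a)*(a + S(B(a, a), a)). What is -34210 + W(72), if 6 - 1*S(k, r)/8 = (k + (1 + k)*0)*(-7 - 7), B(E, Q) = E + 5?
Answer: 1224926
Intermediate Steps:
B(E, Q) = 5 + E
S(k, r) = 48 + 112*k (S(k, r) = 48 - 8*(k + (1 + k)*0)*(-7 - 7) = 48 - 8*(k + 0)*(-14) = 48 - 8*k*(-14) = 48 - (-112)*k = 48 + 112*k)
W(a) = 2*a*(608 + 113*a) (W(a) = (a + a)*(a + (48 + 112*(5 + a))) = (2*a)*(a + (48 + (560 + 112*a))) = (2*a)*(a + (608 + 112*a)) = (2*a)*(608 + 113*a) = 2*a*(608 + 113*a))
-34210 + W(72) = -34210 + 2*72*(608 + 113*72) = -34210 + 2*72*(608 + 8136) = -34210 + 2*72*8744 = -34210 + 1259136 = 1224926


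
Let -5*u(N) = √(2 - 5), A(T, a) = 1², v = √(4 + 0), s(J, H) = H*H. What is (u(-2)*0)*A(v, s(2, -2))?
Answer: 0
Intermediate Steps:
s(J, H) = H²
v = 2 (v = √4 = 2)
A(T, a) = 1
u(N) = -I*√3/5 (u(N) = -√(2 - 5)/5 = -I*√3/5)
(u(-2)*0)*A(v, s(2, -2)) = (-I*√3/5*0)*1 = 0*1 = 0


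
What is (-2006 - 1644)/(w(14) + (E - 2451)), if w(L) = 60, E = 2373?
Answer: 1825/9 ≈ 202.78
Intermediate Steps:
(-2006 - 1644)/(w(14) + (E - 2451)) = (-2006 - 1644)/(60 + (2373 - 2451)) = -3650/(60 - 78) = -3650/(-18) = -3650*(-1/18) = 1825/9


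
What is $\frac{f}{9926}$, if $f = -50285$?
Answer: $- \frac{50285}{9926} \approx -5.066$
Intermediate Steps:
$\frac{f}{9926} = - \frac{50285}{9926}$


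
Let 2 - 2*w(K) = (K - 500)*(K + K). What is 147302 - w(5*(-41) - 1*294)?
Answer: 645802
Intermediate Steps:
w(K) = 1 - K*(-500 + K) (w(K) = 1 - (K - 500)*(K + K)/2 = 1 - (-500 + K)*2*K/2 = 1 - K*(-500 + K))
147302 - w(5*(-41) - 1*294) = 147302 - (1 - (5*(-41) - 1*294)**2 + 500*(5*(-41) - 1*294)) = 147302 - (1 - (-205 - 294)**2 + 500*(-205 - 294)) = 147302 - (1 - 1*(-499)**2 + 500*(-499)) = 147302 - (1 - 1*249001 - 249500) = 147302 - (1 - 249001 - 249500) = 147302 - 1*(-498500) = 147302 + 498500 = 645802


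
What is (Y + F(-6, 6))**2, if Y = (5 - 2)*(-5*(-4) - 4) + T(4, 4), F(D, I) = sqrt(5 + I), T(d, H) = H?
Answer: (52 + sqrt(11))**2 ≈ 3059.9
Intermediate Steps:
Y = 52 (Y = (5 - 2)*(-5*(-4) - 4) + 4 = 3*(20 - 4) + 4 = 3*16 + 4 = 48 + 4 = 52)
(Y + F(-6, 6))**2 = (52 + sqrt(5 + 6))**2 = (52 + sqrt(11))**2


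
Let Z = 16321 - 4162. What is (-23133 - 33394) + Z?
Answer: -44368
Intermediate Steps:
Z = 12159
(-23133 - 33394) + Z = (-23133 - 33394) + 12159 = -56527 + 12159 = -44368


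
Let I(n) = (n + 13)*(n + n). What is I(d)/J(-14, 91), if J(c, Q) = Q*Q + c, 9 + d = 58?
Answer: 868/1181 ≈ 0.73497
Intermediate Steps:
d = 49 (d = -9 + 58 = 49)
I(n) = 2*n*(13 + n) (I(n) = (13 + n)*(2*n) = 2*n*(13 + n))
J(c, Q) = c + Q² (J(c, Q) = Q² + c = c + Q²)
I(d)/J(-14, 91) = (2*49*(13 + 49))/(-14 + 91²) = (2*49*62)/(-14 + 8281) = 6076/8267 = 6076*(1/8267) = 868/1181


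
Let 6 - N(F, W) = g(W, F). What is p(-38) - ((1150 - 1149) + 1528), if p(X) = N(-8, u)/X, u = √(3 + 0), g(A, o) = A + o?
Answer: -29058/19 + √3/38 ≈ -1529.3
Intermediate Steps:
u = √3 ≈ 1.7320
N(F, W) = 6 - F - W (N(F, W) = 6 - (W + F) = 6 - (F + W) = 6 + (-F - W) = 6 - F - W)
p(X) = (14 - √3)/X (p(X) = (6 - 1*(-8) - √3)/X = (6 + 8 - √3)/X = (14 - √3)/X)
p(-38) - ((1150 - 1149) + 1528) = (14 - √3)/(-38) - ((1150 - 1149) + 1528) = -(14 - √3)/38 - (1 + 1528) = (-7/19 + √3/38) - 1*1529 = (-7/19 + √3/38) - 1529 = -29058/19 + √3/38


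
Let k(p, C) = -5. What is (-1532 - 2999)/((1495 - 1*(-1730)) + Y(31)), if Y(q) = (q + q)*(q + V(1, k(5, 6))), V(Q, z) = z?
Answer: -4531/4837 ≈ -0.93674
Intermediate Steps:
Y(q) = 2*q*(-5 + q) (Y(q) = (q + q)*(q - 5) = (2*q)*(-5 + q) = 2*q*(-5 + q))
(-1532 - 2999)/((1495 - 1*(-1730)) + Y(31)) = (-1532 - 2999)/((1495 - 1*(-1730)) + 2*31*(-5 + 31)) = -4531/((1495 + 1730) + 2*31*26) = -4531/(3225 + 1612) = -4531/4837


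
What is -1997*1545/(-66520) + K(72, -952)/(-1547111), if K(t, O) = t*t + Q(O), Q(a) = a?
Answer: 954624123575/20582764744 ≈ 46.380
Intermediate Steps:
K(t, O) = O + t**2 (K(t, O) = t*t + O = t**2 + O = O + t**2)
-1997*1545/(-66520) + K(72, -952)/(-1547111) = -1997*1545/(-66520) + (-952 + 72**2)/(-1547111) = -3085365*(-1/66520) + (-952 + 5184)*(-1/1547111) = 617073/13304 + 4232*(-1/1547111) = 617073/13304 - 4232/1547111 = 954624123575/20582764744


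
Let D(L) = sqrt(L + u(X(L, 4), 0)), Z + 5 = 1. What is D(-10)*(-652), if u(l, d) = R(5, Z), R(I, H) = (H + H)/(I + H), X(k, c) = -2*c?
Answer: -1956*I*sqrt(2) ≈ -2766.2*I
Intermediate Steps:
Z = -4 (Z = -5 + 1 = -4)
R(I, H) = 2*H/(H + I) (R(I, H) = (2*H)/(H + I) = 2*H/(H + I))
u(l, d) = -8 (u(l, d) = 2*(-4)/(-4 + 5) = 2*(-4)/1 = 2*(-4)*1 = -8)
D(L) = sqrt(-8 + L) (D(L) = sqrt(L - 8) = sqrt(-8 + L))
D(-10)*(-652) = sqrt(-8 - 10)*(-652) = sqrt(-18)*(-652) = (3*I*sqrt(2))*(-652) = -1956*I*sqrt(2)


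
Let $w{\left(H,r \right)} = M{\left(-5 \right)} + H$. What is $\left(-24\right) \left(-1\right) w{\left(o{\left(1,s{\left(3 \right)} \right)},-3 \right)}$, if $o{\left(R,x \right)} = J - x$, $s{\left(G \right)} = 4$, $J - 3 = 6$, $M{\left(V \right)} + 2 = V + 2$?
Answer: $0$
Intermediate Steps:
$M{\left(V \right)} = V$ ($M{\left(V \right)} = -2 + \left(V + 2\right) = -2 + \left(2 + V\right) = V$)
$J = 9$ ($J = 3 + 6 = 9$)
$o{\left(R,x \right)} = 9 - x$
$w{\left(H,r \right)} = -5 + H$
$\left(-24\right) \left(-1\right) w{\left(o{\left(1,s{\left(3 \right)} \right)},-3 \right)} = \left(-24\right) \left(-1\right) \left(-5 + \left(9 - 4\right)\right) = 24 \left(-5 + \left(9 - 4\right)\right) = 24 \left(-5 + 5\right) = 24 \cdot 0 = 0$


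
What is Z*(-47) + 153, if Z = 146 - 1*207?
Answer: 3020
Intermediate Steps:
Z = -61 (Z = 146 - 207 = -61)
Z*(-47) + 153 = -61*(-47) + 153 = 2867 + 153 = 3020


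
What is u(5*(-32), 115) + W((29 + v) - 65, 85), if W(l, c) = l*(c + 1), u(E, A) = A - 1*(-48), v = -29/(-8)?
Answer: -10485/4 ≈ -2621.3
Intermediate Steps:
v = 29/8 (v = -29*(-⅛) = 29/8 ≈ 3.6250)
u(E, A) = 48 + A (u(E, A) = A + 48 = 48 + A)
W(l, c) = l*(1 + c)
u(5*(-32), 115) + W((29 + v) - 65, 85) = (48 + 115) + ((29 + 29/8) - 65)*(1 + 85) = 163 + (261/8 - 65)*86 = 163 - 259/8*86 = 163 - 11137/4 = -10485/4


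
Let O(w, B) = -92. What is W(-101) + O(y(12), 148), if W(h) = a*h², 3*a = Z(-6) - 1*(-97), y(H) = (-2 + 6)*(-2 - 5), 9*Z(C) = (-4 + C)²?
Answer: 9923089/27 ≈ 3.6752e+5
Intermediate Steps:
Z(C) = (-4 + C)²/9
y(H) = -28 (y(H) = 4*(-7) = -28)
a = 973/27 (a = ((-4 - 6)²/9 - 1*(-97))/3 = ((⅑)*(-10)² + 97)/3 = ((⅑)*100 + 97)/3 = (100/9 + 97)/3 = (⅓)*(973/9) = 973/27 ≈ 36.037)
W(h) = 973*h²/27
W(-101) + O(y(12), 148) = (973/27)*(-101)² - 92 = (973/27)*10201 - 92 = 9925573/27 - 92 = 9923089/27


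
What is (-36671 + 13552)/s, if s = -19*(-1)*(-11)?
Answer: 23119/209 ≈ 110.62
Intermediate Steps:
s = -209 (s = 19*(-11) = -209)
(-36671 + 13552)/s = (-36671 + 13552)/(-209) = -23119*(-1/209) = 23119/209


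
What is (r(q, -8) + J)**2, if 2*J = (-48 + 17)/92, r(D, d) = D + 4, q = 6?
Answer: 3272481/33856 ≈ 96.659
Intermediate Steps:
r(D, d) = 4 + D
J = -31/184 (J = ((-48 + 17)/92)/2 = (-31*1/92)/2 = (1/2)*(-31/92) = -31/184 ≈ -0.16848)
(r(q, -8) + J)**2 = ((4 + 6) - 31/184)**2 = (10 - 31/184)**2 = (1809/184)**2 = 3272481/33856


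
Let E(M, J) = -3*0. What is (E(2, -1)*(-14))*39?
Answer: 0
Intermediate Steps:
E(M, J) = 0
(E(2, -1)*(-14))*39 = (0*(-14))*39 = 0*39 = 0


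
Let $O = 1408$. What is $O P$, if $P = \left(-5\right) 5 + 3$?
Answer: $-30976$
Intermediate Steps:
$P = -22$ ($P = -25 + 3 = -22$)
$O P = 1408 \left(-22\right) = -30976$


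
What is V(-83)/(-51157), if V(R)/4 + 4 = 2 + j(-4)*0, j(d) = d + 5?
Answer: 8/51157 ≈ 0.00015638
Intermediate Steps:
j(d) = 5 + d
V(R) = -8 (V(R) = -16 + 4*(2 + (5 - 4)*0) = -16 + 4*(2 + 1*0) = -16 + 4*(2 + 0) = -16 + 4*2 = -16 + 8 = -8)
V(-83)/(-51157) = -8/(-51157) = -8*(-1/51157) = 8/51157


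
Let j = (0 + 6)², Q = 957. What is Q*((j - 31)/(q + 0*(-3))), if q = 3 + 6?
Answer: 1595/3 ≈ 531.67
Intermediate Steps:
q = 9
j = 36 (j = 6² = 36)
Q*((j - 31)/(q + 0*(-3))) = 957*((36 - 31)/(9 + 0*(-3))) = 957*(5/(9 + 0)) = 957*(5/9) = 1595/3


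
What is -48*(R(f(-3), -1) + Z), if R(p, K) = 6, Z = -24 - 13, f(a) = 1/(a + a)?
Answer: 1488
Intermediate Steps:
f(a) = 1/(2*a)
Z = -37
-48*(R(f(-3), -1) + Z) = -48*(6 - 37) = -48*(-31) = 1488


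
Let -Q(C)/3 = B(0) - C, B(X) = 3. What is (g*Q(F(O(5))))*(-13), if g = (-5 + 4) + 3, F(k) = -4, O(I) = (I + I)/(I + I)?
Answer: 546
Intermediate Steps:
O(I) = 1 (O(I) = (2*I)/((2*I)) = (2*I)*(1/(2*I)) = 1)
g = 2 (g = -1 + 3 = 2)
Q(C) = -9 + 3*C (Q(C) = -3*(3 - C) = -9 + 3*C)
(g*Q(F(O(5))))*(-13) = (2*(-9 + 3*(-4)))*(-13) = (2*(-9 - 12))*(-13) = (2*(-21))*(-13) = -42*(-13) = 546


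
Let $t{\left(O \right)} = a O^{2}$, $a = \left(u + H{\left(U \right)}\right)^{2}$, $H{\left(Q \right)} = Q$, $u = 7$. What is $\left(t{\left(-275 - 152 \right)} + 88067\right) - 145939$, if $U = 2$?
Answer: $14710777$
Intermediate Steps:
$a = 81$ ($a = \left(7 + 2\right)^{2} = 9^{2} = 81$)
$t{\left(O \right)} = 81 O^{2}$
$\left(t{\left(-275 - 152 \right)} + 88067\right) - 145939 = \left(81 \left(-275 - 152\right)^{2} + 88067\right) - 145939 = \left(81 \left(-427\right)^{2} + 88067\right) - 145939 = \left(81 \cdot 182329 + 88067\right) - 145939 = \left(14768649 + 88067\right) - 145939 = 14856716 - 145939 = 14710777$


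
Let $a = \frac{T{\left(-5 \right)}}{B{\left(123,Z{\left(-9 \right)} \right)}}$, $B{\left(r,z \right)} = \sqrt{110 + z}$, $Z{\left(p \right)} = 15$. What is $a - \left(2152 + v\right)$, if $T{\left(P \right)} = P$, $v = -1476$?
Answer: $-676 - \frac{\sqrt{5}}{5} \approx -676.45$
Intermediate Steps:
$a = - \frac{\sqrt{5}}{5}$ ($a = - \frac{5}{\sqrt{110 + 15}} = - \frac{5}{\sqrt{125}} = - \frac{5}{5 \sqrt{5}} = - 5 \frac{\sqrt{5}}{25} = - \frac{\sqrt{5}}{5} \approx -0.44721$)
$a - \left(2152 + v\right) = - \frac{\sqrt{5}}{5} - \left(2152 - 1476\right) = - \frac{\sqrt{5}}{5} - 676 = -676 - \frac{\sqrt{5}}{5}$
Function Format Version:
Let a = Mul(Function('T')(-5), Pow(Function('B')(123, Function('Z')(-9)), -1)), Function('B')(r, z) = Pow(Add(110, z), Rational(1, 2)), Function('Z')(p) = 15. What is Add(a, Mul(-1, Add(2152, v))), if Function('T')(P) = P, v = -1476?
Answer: Add(-676, Mul(Rational(-1, 5), Pow(5, Rational(1, 2)))) ≈ -676.45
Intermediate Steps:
a = Mul(Rational(-1, 5), Pow(5, Rational(1, 2))) (a = Mul(-5, Pow(Pow(Add(110, 15), Rational(1, 2)), -1)) = Mul(-5, Pow(Pow(125, Rational(1, 2)), -1)) = Mul(-5, Pow(Mul(5, Pow(5, Rational(1, 2))), -1)) = Mul(-5, Mul(Rational(1, 25), Pow(5, Rational(1, 2)))) = Mul(Rational(-1, 5), Pow(5, Rational(1, 2))) ≈ -0.44721)
Add(a, Mul(-1, Add(2152, v))) = Add(Mul(Rational(-1, 5), Pow(5, Rational(1, 2))), Mul(-1, Add(2152, -1476))) = Add(Mul(Rational(-1, 5), Pow(5, Rational(1, 2))), Mul(-1, 676)) = Add(Mul(Rational(-1, 5), Pow(5, Rational(1, 2))), -676) = Add(-676, Mul(Rational(-1, 5), Pow(5, Rational(1, 2))))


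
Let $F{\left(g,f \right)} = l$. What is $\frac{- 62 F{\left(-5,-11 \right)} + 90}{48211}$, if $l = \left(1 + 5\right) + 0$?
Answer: $- \frac{282}{48211} \approx -0.0058493$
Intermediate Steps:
$l = 6$ ($l = 6 + 0 = 6$)
$F{\left(g,f \right)} = 6$
$\frac{- 62 F{\left(-5,-11 \right)} + 90}{48211} = \frac{\left(-62\right) 6 + 90}{48211} = \left(-372 + 90\right) \frac{1}{48211} = \left(-282\right) \frac{1}{48211} = - \frac{282}{48211}$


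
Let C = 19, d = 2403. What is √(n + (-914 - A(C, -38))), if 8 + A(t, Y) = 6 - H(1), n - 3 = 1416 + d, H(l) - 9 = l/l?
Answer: 2*√730 ≈ 54.037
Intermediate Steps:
H(l) = 10 (H(l) = 9 + l/l = 9 + 1 = 10)
n = 3822 (n = 3 + (1416 + 2403) = 3 + 3819 = 3822)
A(t, Y) = -12 (A(t, Y) = -8 + (6 - 1*10) = -8 + (6 - 10) = -8 - 4 = -12)
√(n + (-914 - A(C, -38))) = √(3822 + (-914 - 1*(-12))) = √(3822 + (-914 + 12)) = √(3822 - 902) = √2920 = 2*√730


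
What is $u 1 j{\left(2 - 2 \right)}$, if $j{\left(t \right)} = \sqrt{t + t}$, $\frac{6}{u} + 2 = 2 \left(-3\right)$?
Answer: $0$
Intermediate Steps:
$u = - \frac{3}{4}$ ($u = \frac{6}{-2 + 2 \left(-3\right)} = \frac{6}{-2 - 6} = \frac{6}{-8} = 6 \left(- \frac{1}{8}\right) = - \frac{3}{4} \approx -0.75$)
$j{\left(t \right)} = \sqrt{2} \sqrt{t}$ ($j{\left(t \right)} = \sqrt{2 t} = \sqrt{2} \sqrt{t}$)
$u 1 j{\left(2 - 2 \right)} = \left(- \frac{3}{4}\right) 1 \sqrt{2} \sqrt{2 - 2} = - \frac{3 \sqrt{2} \sqrt{0}}{4} = - \frac{3 \sqrt{2} \cdot 0}{4} = \left(- \frac{3}{4}\right) 0 = 0$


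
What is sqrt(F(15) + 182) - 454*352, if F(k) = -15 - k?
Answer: -159808 + 2*sqrt(38) ≈ -1.5980e+5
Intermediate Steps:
sqrt(F(15) + 182) - 454*352 = sqrt((-15 - 1*15) + 182) - 454*352 = sqrt((-15 - 15) + 182) - 159808 = sqrt(-30 + 182) - 159808 = sqrt(152) - 159808 = 2*sqrt(38) - 159808 = -159808 + 2*sqrt(38)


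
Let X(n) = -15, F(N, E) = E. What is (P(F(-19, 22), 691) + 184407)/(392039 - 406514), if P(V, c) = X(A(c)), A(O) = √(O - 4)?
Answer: -61464/4825 ≈ -12.739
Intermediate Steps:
A(O) = √(-4 + O)
P(V, c) = -15
(P(F(-19, 22), 691) + 184407)/(392039 - 406514) = (-15 + 184407)/(392039 - 406514) = 184392/(-14475) = 184392*(-1/14475) = -61464/4825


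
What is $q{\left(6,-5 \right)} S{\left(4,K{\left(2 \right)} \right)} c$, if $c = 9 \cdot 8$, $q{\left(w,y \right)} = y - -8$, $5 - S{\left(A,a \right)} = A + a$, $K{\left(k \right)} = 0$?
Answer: $216$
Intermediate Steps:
$S{\left(A,a \right)} = 5 - A - a$ ($S{\left(A,a \right)} = 5 - \left(A + a\right) = 5 - A - a$)
$q{\left(w,y \right)} = 8 + y$ ($q{\left(w,y \right)} = y + 8 = 8 + y$)
$c = 72$
$q{\left(6,-5 \right)} S{\left(4,K{\left(2 \right)} \right)} c = \left(8 - 5\right) \left(5 - 4 - 0\right) 72 = 3 \left(5 - 4 + 0\right) 72 = 3 \cdot 1 \cdot 72 = 3 \cdot 72 = 216$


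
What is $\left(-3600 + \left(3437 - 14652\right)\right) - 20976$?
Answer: $-35791$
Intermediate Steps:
$\left(-3600 + \left(3437 - 14652\right)\right) - 20976 = \left(-3600 - 11215\right) - 20976 = -14815 - 20976 = -35791$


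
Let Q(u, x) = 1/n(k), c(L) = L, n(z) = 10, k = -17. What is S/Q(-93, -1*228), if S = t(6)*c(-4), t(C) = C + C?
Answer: -480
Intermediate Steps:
t(C) = 2*C
S = -48 (S = (2*6)*(-4) = 12*(-4) = -48)
Q(u, x) = 1/10
S/Q(-93, -1*228) = -48/1/10 = -48*10 = -480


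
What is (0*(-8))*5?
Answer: 0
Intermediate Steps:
(0*(-8))*5 = 0*5 = 0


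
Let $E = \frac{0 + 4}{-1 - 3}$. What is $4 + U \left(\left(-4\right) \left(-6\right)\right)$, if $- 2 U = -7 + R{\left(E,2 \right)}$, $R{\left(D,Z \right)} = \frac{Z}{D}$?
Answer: $112$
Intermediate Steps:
$E = -1$ ($E = \frac{4}{-4} = 4 \left(- \frac{1}{4}\right) = -1$)
$U = \frac{9}{2}$ ($U = - \frac{-7 + \frac{2}{-1}}{2} = - \frac{-7 + 2 \left(-1\right)}{2} = - \frac{-7 - 2}{2} = \left(- \frac{1}{2}\right) \left(-9\right) = \frac{9}{2} \approx 4.5$)
$4 + U \left(\left(-4\right) \left(-6\right)\right) = 4 + \frac{9 \left(\left(-4\right) \left(-6\right)\right)}{2} = 4 + \frac{9}{2} \cdot 24 = 4 + 108 = 112$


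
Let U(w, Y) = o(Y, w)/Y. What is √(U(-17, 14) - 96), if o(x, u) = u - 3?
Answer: I*√4774/7 ≈ 9.8706*I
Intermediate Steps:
o(x, u) = -3 + u
U(w, Y) = (-3 + w)/Y
√(U(-17, 14) - 96) = √((-3 - 17)/14 - 96) = √((1/14)*(-20) - 96) = √(-10/7 - 96) = √(-682/7) = I*√4774/7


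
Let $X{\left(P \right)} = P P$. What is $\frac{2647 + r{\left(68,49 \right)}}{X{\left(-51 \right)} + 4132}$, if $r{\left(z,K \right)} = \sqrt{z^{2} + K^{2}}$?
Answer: $\frac{2647}{6733} + \frac{5 \sqrt{281}}{6733} \approx 0.40559$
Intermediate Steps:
$X{\left(P \right)} = P^{2}$
$r{\left(z,K \right)} = \sqrt{K^{2} + z^{2}}$
$\frac{2647 + r{\left(68,49 \right)}}{X{\left(-51 \right)} + 4132} = \frac{2647 + \sqrt{49^{2} + 68^{2}}}{\left(-51\right)^{2} + 4132} = \frac{2647 + \sqrt{2401 + 4624}}{2601 + 4132} = \frac{2647 + \sqrt{7025}}{6733} = \left(2647 + 5 \sqrt{281}\right) \frac{1}{6733} = \frac{2647}{6733} + \frac{5 \sqrt{281}}{6733}$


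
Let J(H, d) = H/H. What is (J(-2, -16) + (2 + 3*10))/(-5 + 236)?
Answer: ⅐ ≈ 0.14286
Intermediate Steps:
J(H, d) = 1
(J(-2, -16) + (2 + 3*10))/(-5 + 236) = (1 + (2 + 3*10))/(-5 + 236) = (1 + (2 + 30))/231 = (1 + 32)*(1/231) = 33*(1/231) = ⅐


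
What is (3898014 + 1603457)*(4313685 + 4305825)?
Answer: 47419984299210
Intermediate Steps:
(3898014 + 1603457)*(4313685 + 4305825) = 5501471*8619510 = 47419984299210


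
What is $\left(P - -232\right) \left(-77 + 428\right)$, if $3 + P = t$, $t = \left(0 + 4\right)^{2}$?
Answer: $85995$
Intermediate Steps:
$t = 16$ ($t = 4^{2} = 16$)
$P = 13$ ($P = -3 + 16 = 13$)
$\left(P - -232\right) \left(-77 + 428\right) = \left(13 - -232\right) \left(-77 + 428\right) = \left(13 + 232\right) 351 = 245 \cdot 351 = 85995$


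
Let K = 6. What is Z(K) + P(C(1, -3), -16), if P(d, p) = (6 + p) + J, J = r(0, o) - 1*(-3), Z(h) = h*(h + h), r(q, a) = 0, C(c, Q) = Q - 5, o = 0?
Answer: 65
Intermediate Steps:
C(c, Q) = -5 + Q
Z(h) = 2*h**2 (Z(h) = h*(2*h) = 2*h**2)
J = 3 (J = 0 - 1*(-3) = 0 + 3 = 3)
P(d, p) = 9 + p (P(d, p) = (6 + p) + 3 = 9 + p)
Z(K) + P(C(1, -3), -16) = 2*6**2 + (9 - 16) = 2*36 - 7 = 72 - 7 = 65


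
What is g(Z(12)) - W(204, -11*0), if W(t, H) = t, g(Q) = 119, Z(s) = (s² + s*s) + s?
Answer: -85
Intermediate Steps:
Z(s) = s + 2*s² (Z(s) = (s² + s²) + s = 2*s² + s = s + 2*s²)
g(Z(12)) - W(204, -11*0) = 119 - 1*204 = 119 - 204 = -85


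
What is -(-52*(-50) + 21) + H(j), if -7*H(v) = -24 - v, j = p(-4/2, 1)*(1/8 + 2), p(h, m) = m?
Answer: -146567/56 ≈ -2617.3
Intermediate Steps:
j = 17/8 (j = 1*(1/8 + 2) = 1*(⅛ + 2) = 1*(17/8) = 17/8 ≈ 2.1250)
H(v) = 24/7 + v/7 (H(v) = -(-24 - v)/7 = 24/7 + v/7)
-(-52*(-50) + 21) + H(j) = -(-52*(-50) + 21) + (24/7 + (⅐)*(17/8)) = -(2600 + 21) + (24/7 + 17/56) = -1*2621 + 209/56 = -2621 + 209/56 = -146567/56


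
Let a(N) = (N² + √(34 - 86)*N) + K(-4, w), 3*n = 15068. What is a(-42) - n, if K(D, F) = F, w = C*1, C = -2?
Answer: -9782/3 - 84*I*√13 ≈ -3260.7 - 302.87*I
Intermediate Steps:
n = 15068/3 (n = (⅓)*15068 = 15068/3 ≈ 5022.7)
w = -2 (w = -2*1 = -2)
a(N) = -2 + N² + 2*I*N*√13 (a(N) = (N² + √(34 - 86)*N) - 2 = (N² + √(-52)*N) - 2 = (N² + (2*I*√13)*N) - 2 = (N² + 2*I*N*√13) - 2 = -2 + N² + 2*I*N*√13)
a(-42) - n = (-2 + (-42)² + 2*I*(-42)*√13) - 1*15068/3 = (-2 + 1764 - 84*I*√13) - 15068/3 = (1762 - 84*I*√13) - 15068/3 = -9782/3 - 84*I*√13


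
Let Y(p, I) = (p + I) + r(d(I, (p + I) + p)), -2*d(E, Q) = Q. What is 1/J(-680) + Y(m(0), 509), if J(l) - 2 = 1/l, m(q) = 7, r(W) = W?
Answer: 693091/2718 ≈ 255.00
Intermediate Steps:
d(E, Q) = -Q/2
Y(p, I) = I/2 (Y(p, I) = (p + I) - ((p + I) + p)/2 = (I + p) - ((I + p) + p)/2 = (I + p) - (I + 2*p)/2 = (I + p) + (-p - I/2) = I/2)
J(l) = 2 + 1/l
1/J(-680) + Y(m(0), 509) = 1/(2 + 1/(-680)) + (1/2)*509 = 1/(2 - 1/680) + 509/2 = 1/(1359/680) + 509/2 = 680/1359 + 509/2 = 693091/2718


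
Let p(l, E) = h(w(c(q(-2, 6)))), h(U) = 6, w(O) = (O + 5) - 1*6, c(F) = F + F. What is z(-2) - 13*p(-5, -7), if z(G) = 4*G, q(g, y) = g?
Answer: -86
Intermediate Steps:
c(F) = 2*F
w(O) = -1 + O (w(O) = (5 + O) - 6 = -1 + O)
p(l, E) = 6
z(-2) - 13*p(-5, -7) = 4*(-2) - 13*6 = -8 - 78 = -86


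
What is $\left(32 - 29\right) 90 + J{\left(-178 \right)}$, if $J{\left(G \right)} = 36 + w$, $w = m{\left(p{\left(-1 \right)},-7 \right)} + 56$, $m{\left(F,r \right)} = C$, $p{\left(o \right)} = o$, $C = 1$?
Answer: $363$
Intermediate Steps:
$m{\left(F,r \right)} = 1$
$w = 57$ ($w = 1 + 56 = 57$)
$J{\left(G \right)} = 93$ ($J{\left(G \right)} = 36 + 57 = 93$)
$\left(32 - 29\right) 90 + J{\left(-178 \right)} = \left(32 - 29\right) 90 + 93 = 3 \cdot 90 + 93 = 270 + 93 = 363$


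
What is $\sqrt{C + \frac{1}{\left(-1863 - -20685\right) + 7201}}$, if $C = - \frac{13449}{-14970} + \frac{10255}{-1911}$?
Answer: $\frac{i \sqrt{5614888868289046630830}}{35450352210} \approx 2.1137 i$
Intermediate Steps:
$C = - \frac{6086491}{1362270}$ ($C = \left(-13449\right) \left(- \frac{1}{14970}\right) + 10255 \left(- \frac{1}{1911}\right) = \frac{4483}{4990} - \frac{1465}{273} = - \frac{6086491}{1362270} \approx -4.4679$)
$\sqrt{C + \frac{1}{\left(-1863 - -20685\right) + 7201}} = \sqrt{- \frac{6086491}{1362270} + \frac{1}{\left(-1863 - -20685\right) + 7201}} = \sqrt{- \frac{6086491}{1362270} + \frac{1}{\left(-1863 + 20685\right) + 7201}} = \sqrt{- \frac{6086491}{1362270} + \frac{1}{18822 + 7201}} = \sqrt{- \frac{6086491}{1362270} + \frac{1}{26023}} = \sqrt{- \frac{158387393023}{35450352210}} = \frac{i \sqrt{5614888868289046630830}}{35450352210}$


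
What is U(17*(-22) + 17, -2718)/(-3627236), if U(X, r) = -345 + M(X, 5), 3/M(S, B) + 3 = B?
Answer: 687/7254472 ≈ 9.4700e-5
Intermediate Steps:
M(S, B) = 3/(-3 + B)
U(X, r) = -687/2 (U(X, r) = -345 + 3/(-3 + 5) = -345 + 3/2 = -687/2)
U(17*(-22) + 17, -2718)/(-3627236) = -687/2/(-3627236) = -687/2*(-1/3627236) = 687/7254472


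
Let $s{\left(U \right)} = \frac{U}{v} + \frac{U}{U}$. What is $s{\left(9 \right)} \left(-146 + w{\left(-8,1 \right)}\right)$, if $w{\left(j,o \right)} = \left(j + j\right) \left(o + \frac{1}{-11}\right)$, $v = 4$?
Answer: $- \frac{11479}{22} \approx -521.77$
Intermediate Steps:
$s{\left(U \right)} = 1 + \frac{U}{4}$ ($s{\left(U \right)} = \frac{U}{4} + \frac{U}{U} = U \frac{1}{4} + 1 = \frac{U}{4} + 1 = 1 + \frac{U}{4}$)
$w{\left(j,o \right)} = 2 j \left(- \frac{1}{11} + o\right)$ ($w{\left(j,o \right)} = 2 j \left(o - \frac{1}{11}\right) = 2 j \left(- \frac{1}{11} + o\right)$)
$s{\left(9 \right)} \left(-146 + w{\left(-8,1 \right)}\right) = \left(1 + \frac{1}{4} \cdot 9\right) \left(-146 + \frac{2}{11} \left(-8\right) \left(-1 + 11 \cdot 1\right)\right) = \left(1 + \frac{9}{4}\right) \left(-146 + \frac{2}{11} \left(-8\right) \left(-1 + 11\right)\right) = \frac{13 \left(-146 + \frac{2}{11} \left(-8\right) 10\right)}{4} = \frac{13 \left(-146 - \frac{160}{11}\right)}{4} = \frac{13}{4} \left(- \frac{1766}{11}\right) = - \frac{11479}{22}$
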